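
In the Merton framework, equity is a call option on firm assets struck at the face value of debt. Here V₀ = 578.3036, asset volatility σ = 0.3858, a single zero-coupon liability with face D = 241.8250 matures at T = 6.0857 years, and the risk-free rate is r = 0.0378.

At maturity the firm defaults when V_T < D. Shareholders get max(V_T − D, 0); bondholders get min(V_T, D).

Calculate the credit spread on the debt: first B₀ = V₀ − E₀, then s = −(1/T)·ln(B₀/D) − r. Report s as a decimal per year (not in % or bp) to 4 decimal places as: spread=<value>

spread=0.0162

With assets at 578.3036 and a single debt payment of 241.8250 at 6.0857 years:
d₁ = [ln(V₀/D) + (r + σ²/2)T] / (σ√T)
   = [ln(578.3036/241.8250) + (0.0378 + 0.5·0.3858²)·6.0857] / (0.3858·√6.0857)
   = [0.871885 + 0.682942] / 0.951738 = 1.633671
d₂ = d₁ − σ√T = 1.633671 − 0.951738 = 0.681933
N(d₁) = 0.948836,  N(d₂) = 0.752359,  e^(−rT) = 0.794502
E₀ = V₀·N(d₁) − D·e^(−rT)·N(d₂)
   = 578.3036·0.948836 − 241.8250·0.794502·0.752359 = 404.164118
B₀ = V₀ − E₀ = 578.3036 − 404.164118 = 174.139482
spread = −(1/T)·ln(B₀/D) − r = −(1/6.0857)·ln(174.139482/241.8250) − 0.0378 = 0.01615562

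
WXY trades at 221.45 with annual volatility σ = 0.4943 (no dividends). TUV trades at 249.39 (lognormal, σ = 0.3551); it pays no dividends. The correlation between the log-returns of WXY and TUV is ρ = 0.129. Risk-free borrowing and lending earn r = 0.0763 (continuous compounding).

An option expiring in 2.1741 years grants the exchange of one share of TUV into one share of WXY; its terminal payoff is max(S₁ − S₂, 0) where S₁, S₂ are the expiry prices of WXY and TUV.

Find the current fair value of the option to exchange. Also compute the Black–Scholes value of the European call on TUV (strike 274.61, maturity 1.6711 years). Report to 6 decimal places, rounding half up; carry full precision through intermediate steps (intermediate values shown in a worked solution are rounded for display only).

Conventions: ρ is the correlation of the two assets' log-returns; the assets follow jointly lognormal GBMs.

exchange price = 63.448392
price(TUV call K=274.61) = 48.506331

σ_eff = √(σ₁² + σ₂² − 2ρσ₁σ₂) = √(0.4943² + 0.3551² − 2·0.129·0.4943·0.3551) = 0.570213
d₁ = (ln(S₁/S₂) + (q₂ − q₁ + σ_eff²/2)T) / (σ_eff√T) = (ln(221.45/249.39) + (0.0 − 0.0 + 0.162571)·2.1741) / 0.840769 = 0.279060
d₂ = d₁ − σ_eff√T = 0.279060 − 0.840769 = -0.561709
N(d₁) = 0.609901,  N(d₂) = 0.287157
V = S₁·e^{−q₁T}·N(d₁) − S₂·e^{−q₂T}·N(d₂) = 135.062522 − 71.614129 = 63.448392
[vanilla: TUV call K=274.61]
σ√T = 0.3551·√1.6711 = 0.459041
d₁ = (ln(S/K) + (r+σ²/2)T) / (σ√T) = (ln(249.39/274.61) + (0.0763+0.3551²/2)·1.6711) / 0.459041 = (-0.096334 + 0.232864) / 0.459041 = 0.297425
d₂ = d₁ − σ√T = 0.297425 − 0.459041 = -0.161616
e^{−rT} = 0.880289
N(d₁) = 0.616929,  N(d₂) = 0.435804
price = S·N(d₁) − K·e^{−rT}·N(d₂) = 153.855932 − 105.349601 = 48.506331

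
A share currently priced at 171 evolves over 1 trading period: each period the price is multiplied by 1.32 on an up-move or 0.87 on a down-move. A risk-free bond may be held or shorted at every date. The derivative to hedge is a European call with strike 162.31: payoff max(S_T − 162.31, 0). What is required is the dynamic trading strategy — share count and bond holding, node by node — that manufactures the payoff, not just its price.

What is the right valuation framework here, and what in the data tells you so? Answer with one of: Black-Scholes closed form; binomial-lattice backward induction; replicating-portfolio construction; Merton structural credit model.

Key observation: since the answer must list Δ and B at each node of the 1.32/0.87 lattice on 171, the replicating-portfolio method — solving the two-state system at every node — is the one that applies.

framework: replicating-portfolio construction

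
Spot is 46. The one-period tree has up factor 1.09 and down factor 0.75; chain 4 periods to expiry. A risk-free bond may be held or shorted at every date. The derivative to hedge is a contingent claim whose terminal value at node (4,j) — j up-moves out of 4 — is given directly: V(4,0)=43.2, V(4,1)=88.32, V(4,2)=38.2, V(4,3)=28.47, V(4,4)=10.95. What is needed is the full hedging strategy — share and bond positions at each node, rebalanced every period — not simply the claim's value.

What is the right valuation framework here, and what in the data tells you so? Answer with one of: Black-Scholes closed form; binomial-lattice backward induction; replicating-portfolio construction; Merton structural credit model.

Key observation: the mandate to exhibit the hedge at every date and state singles out the replicating-portfolio construction on the 4-period tree with factors 1.09 and 0.75 from 46.

framework: replicating-portfolio construction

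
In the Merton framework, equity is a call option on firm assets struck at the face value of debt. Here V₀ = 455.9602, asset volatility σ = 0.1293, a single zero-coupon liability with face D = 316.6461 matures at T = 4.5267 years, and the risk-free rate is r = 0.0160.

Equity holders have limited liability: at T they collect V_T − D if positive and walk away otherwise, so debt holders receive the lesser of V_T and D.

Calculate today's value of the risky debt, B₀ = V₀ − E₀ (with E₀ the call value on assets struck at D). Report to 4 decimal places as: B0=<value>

Equity is a call on the firm's assets struck at D = 316.6461:
d₁ = [ln(V₀/D) + (r + σ²/2)T] / (σ√T)
   = [ln(455.9602/316.6461) + (0.0160 + 0.5·0.1293²)·4.5267] / (0.1293·√4.5267)
   = [0.364621 + 0.110267] / 0.275099 = 1.726242
d₂ = d₁ − σ√T = 1.726242 − 0.275099 = 1.451142
N(d₁) = 0.957848,  N(d₂) = 0.926630,  e^(−rT) = 0.930133
E₀ = V₀·N(d₁) − D·e^(−rT)·N(d₂)
   = 455.9602·0.957848 − 316.6461·0.930133·0.926630 = 163.826638
B₀ = V₀ − E₀ = 455.9602 − 163.826638 = 292.133562

B0=292.1336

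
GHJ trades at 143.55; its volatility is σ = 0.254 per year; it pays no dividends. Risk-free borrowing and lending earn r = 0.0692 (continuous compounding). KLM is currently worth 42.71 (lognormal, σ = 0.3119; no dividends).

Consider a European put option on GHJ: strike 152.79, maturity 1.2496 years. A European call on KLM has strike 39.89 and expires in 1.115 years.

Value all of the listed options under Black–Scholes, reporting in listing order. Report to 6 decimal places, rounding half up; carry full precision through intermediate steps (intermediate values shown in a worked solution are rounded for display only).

price(GHJ put K=152.79) = 14.361838
price(KLM call K=39.89) = 8.593640

[GHJ put K=152.79]
σ√T = 0.254·√1.2496 = 0.283935
d₁ = (ln(S/K) + (r+σ²/2)T) / (σ√T) = (ln(143.55/152.79) + (0.0692+0.254²/2)·1.2496) / 0.283935 = (-0.062381 + 0.126782) / 0.283935 = 0.226815
d₂ = d₁ − σ√T = 0.226815 − 0.283935 = -0.057120
e^{−rT} = 0.917161
N(−d₁) = 0.410284,  N(−d₂) = 0.522775
price = K·e^{−rT}·N(−d₂) − S·N(−d₁) = 73.258051 − 58.896213 = 14.361838
[KLM call K=39.89]
σ√T = 0.3119·√1.115 = 0.329346
d₁ = (ln(S/K) + (r+σ²/2)T) / (σ√T) = (ln(42.71/39.89) + (0.0692+0.3119²/2)·1.115) / 0.329346 = (0.068307 + 0.131392) / 0.329346 = 0.606352
d₂ = d₁ − σ√T = 0.606352 − 0.329346 = 0.277006
e^{−rT} = 0.925744
N(d₁) = 0.727860,  N(d₂) = 0.609112
price = S·N(d₁) − K·e^{−rT}·N(d₂) = 31.086884 − 22.493244 = 8.593640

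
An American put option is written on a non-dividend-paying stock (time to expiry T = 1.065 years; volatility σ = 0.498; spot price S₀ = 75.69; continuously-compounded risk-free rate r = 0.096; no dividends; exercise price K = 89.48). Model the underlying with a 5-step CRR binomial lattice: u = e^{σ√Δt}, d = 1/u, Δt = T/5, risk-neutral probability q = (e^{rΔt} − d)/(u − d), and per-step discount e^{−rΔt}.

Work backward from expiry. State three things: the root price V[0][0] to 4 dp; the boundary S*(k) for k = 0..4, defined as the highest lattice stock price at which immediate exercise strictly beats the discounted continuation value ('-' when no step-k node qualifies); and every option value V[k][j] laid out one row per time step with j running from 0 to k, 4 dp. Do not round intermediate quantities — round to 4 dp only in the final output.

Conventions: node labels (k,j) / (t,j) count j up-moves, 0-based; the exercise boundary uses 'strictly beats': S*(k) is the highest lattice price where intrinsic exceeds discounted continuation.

params: Δt=0.21300 u=1.25839 d=0.79466 q=0.48734 e^(-rΔt)=0.97976
t_5 payoffs: 65.4942 51.4971 29.3319 0.0000 0.0000 0.0000
t_4: node(4,0) S=30.1836 payoff=59.2964 vs cont=57.4853 → 59.2964 [stop]  node(4,1) S=47.7975 payoff=41.6825 vs cont=39.8714 → 41.6825 [stop]  node(4,2) S=75.6900 payoff=13.7900 vs cont=14.7329 → 14.7329 [wait]  node(4,3) S=119.8594 payoff=0.0000 vs cont=0.0000 → 0.0000 [wait]  node(4,4) S=189.8041 payoff=0.0000 vs cont=0.0000 → 0.0000 [wait]  ⇒ S*(4)=47.7975
t_3: node(3,0) S=37.9829 payoff=51.4971 vs cont=49.6860 → 51.4971 [stop]  node(3,1) S=60.1481 payoff=29.3319 vs cont=27.9710 → 29.3319 [stop]  node(3,2) S=95.2479 payoff=0.0000 vs cont=7.4001 → 7.4001 [wait]  node(3,3) S=150.8304 payoff=0.0000 vs cont=0.0000 → 0.0000 [wait]  ⇒ S*(3)=60.1481
t_2: node(2,0) S=47.7975 payoff=41.6825 vs cont=39.8714 → 41.6825 [stop]  node(2,1) S=75.6900 payoff=13.7900 vs cont=18.2663 → 18.2663 [wait]  node(2,2) S=119.8594 payoff=0.0000 vs cont=3.7169 → 3.7169 [wait]  ⇒ S*(2)=47.7975
t_1: node(1,0) S=60.1481 payoff=29.3319 vs cont=29.6581 → 29.6581 [wait]  node(1,1) S=95.2479 payoff=0.0000 vs cont=10.9496 → 10.9496 [wait]  ⇒ S*(1)=-
t_0: node(0,0) S=75.6900 payoff=13.7900 vs cont=20.1249 → 20.1249 [wait]  ⇒ S*(0)=-

price = 20.1249
boundary = - - 47.7975 60.1481 47.7975
tree:
20.1249
29.6581 10.9496
41.6825 18.2663 3.7169
51.4971 29.3319 7.4001 0.0000
59.2964 41.6825 14.7329 0.0000 0.0000
65.4942 51.4971 29.3319 0.0000 0.0000 0.0000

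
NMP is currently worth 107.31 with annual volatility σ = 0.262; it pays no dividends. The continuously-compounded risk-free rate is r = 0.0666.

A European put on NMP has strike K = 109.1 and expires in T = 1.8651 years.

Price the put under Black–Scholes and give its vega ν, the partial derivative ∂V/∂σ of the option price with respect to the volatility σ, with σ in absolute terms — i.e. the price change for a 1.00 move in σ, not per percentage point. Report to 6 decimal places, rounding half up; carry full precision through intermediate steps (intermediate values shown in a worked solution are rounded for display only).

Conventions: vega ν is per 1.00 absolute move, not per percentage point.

σ√T = 0.262·√1.8651 = 0.357810
d₁ = (ln(S/K) + (r+σ²/2)T) / (σ√T) = (ln(107.31/109.1) + (0.0666+0.262²/2)·1.8651) / 0.357810 = (-0.016543 + 0.188230) / 0.357810 = 0.479826
d₂ = d₁ − σ√T = 0.479826 − 0.357810 = 0.122016
e^{−rT} = 0.883189
N(−d₁) = 0.315675,  N(−d₂) = 0.451443
Put price V = K·e^{−rT}·N(−d₂) − S·N(−d₁) = 43.499227 − 33.875136 = 9.624091
φ(d₁) = (1/√(2π))·e^{−d₁²/2} = 0.355562
ν = S·φ(d₁)·√T = 52.108290

price = 9.624091
ν = 52.108290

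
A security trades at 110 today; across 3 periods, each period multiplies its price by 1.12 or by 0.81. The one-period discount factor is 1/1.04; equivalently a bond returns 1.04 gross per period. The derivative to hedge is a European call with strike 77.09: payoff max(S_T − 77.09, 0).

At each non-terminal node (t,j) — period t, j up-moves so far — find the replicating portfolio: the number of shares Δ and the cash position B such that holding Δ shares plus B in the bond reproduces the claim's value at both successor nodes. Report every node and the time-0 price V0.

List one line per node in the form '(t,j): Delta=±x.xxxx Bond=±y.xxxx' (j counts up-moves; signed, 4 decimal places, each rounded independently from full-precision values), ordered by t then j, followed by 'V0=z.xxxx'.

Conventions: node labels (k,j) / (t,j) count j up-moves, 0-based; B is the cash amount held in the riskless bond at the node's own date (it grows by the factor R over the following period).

Since d<R<u, set p* = (R−d)/(u−d) = 0.7419; price each node as the discounted p*-expectation of its children.
At maturity the claim pays: V(3,0)=0.0000, V(3,1)=3.7415, V(3,2)=34.6770, V(3,3)=77.4521
  t=2,j=0: stock 72.1710 → up 80.8315 (V=3.7415), down 58.4585 (V=0.0000). Price 2.6692; hedge Δ=0.1672, bond B=-9.4002.
  t=2,j=1: stock 99.7920 → up 111.7670 (V=34.6770), down 80.8315 (V=3.7415). Price 25.6670; hedge Δ=1.0000, bond B=-74.1250.
  t=2,j=2: stock 137.9840 → up 154.5421 (V=77.4521), down 111.7670 (V=34.6770). Price 63.8590; hedge Δ=1.0000, bond B=-74.1250.
  t=1,j=0: stock 89.1000 → up 99.7920 (V=25.6670), down 72.1710 (V=2.6692). Price 18.9732; hedge Δ=0.8326, bond B=-55.2133.
  t=1,j=1: stock 123.2000 → up 137.9840 (V=63.8590), down 99.7920 (V=25.6670). Price 51.9260; hedge Δ=1.0000, bond B=-71.2740.
  t=0,j=0: stock 110.0000 → up 123.2000 (V=51.9260), down 89.1000 (V=18.9732). Price 41.7519; hedge Δ=0.9664, bond B=-64.5474.
As a check, the time-0 holding Δ(0,0)·S0 + B(0,0) comes to 41.7519 — exactly V0.

(0,0): Delta=0.9664 Bond=-64.5474
(1,0): Delta=0.8326 Bond=-55.2133
(1,1): Delta=1.0000 Bond=-71.2740
(2,0): Delta=0.1672 Bond=-9.4002
(2,1): Delta=1.0000 Bond=-74.1250
(2,2): Delta=1.0000 Bond=-74.1250
V0=41.7519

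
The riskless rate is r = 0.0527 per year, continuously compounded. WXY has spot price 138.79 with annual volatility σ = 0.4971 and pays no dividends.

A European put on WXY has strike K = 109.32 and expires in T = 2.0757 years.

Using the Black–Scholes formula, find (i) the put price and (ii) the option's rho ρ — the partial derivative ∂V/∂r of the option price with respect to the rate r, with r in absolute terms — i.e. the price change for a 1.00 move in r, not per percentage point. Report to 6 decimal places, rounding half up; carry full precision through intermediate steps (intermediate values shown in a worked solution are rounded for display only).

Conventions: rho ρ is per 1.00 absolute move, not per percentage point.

price = 16.347452
ρ = -91.349911

σ√T = 0.4971·√2.0757 = 0.716186
d₁ = (ln(S/K) + (r+σ²/2)T) / (σ√T) = (ln(138.79/109.32) + (0.0527+0.4971²/2)·2.0757) / 0.716186 = (0.238683 + 0.365851) / 0.716186 = 0.844101
d₂ = d₁ − σ√T = 0.844101 − 0.716186 = 0.127914
e^{−rT} = 0.896381
N(−d₁) = 0.199307,  N(−d₂) = 0.449108
Put price V = K·e^{−rT}·N(−d₂) − S·N(−d₁) = 44.009207 − 27.661755 = 16.347452
ρ = −K·T·e^{−rT}·N(−d₂) = -91.349911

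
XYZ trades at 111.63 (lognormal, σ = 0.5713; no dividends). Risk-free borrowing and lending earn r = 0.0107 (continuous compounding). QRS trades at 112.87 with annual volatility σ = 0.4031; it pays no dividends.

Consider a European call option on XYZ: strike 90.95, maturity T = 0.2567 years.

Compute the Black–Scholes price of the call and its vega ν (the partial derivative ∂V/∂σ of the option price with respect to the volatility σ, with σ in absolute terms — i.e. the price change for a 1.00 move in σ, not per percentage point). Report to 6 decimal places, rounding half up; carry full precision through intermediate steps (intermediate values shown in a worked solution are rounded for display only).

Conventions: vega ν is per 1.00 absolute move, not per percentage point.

σ√T = 0.5713·√0.2567 = 0.289452
d₁ = (ln(S/K) + (r+σ²/2)T) / (σ√T) = (ln(111.63/90.95) + (0.0107+0.5713²/2)·0.2567) / 0.289452 = (0.204880 + 0.044638) / 0.289452 = 0.862035
d₂ = d₁ − σ√T = 0.862035 − 0.289452 = 0.572582
e^{−rT} = 0.997257
N(d₁) = 0.805666,  N(d₂) = 0.716536
Call price V = S·N(d₁) − K·e^{−rT}·N(d₂) = 89.936466 − 64.990211 = 24.946256
φ(d₁) = (1/√(2π))·e^{−d₁²/2} = 0.275136
ν = S·φ(d₁)·√T = 15.561127

price = 24.946256
ν = 15.561127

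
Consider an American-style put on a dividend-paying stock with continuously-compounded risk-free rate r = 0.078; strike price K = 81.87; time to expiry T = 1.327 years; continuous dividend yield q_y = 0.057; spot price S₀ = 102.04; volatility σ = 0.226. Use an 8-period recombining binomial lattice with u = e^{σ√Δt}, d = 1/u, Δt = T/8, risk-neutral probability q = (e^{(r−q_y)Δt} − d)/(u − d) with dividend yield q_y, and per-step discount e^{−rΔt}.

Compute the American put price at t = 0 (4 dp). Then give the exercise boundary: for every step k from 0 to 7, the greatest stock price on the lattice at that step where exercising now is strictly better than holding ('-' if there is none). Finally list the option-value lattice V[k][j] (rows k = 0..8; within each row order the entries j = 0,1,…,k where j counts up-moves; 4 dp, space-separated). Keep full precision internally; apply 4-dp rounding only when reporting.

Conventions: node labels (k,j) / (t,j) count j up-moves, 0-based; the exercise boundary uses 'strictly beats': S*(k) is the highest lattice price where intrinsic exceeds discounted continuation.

price = 2.0009
boundary = - - - - - 64.4018 58.7386 64.4018
tree:
2.0009
3.2666 0.7671
5.2135 1.3735 0.1709
8.0943 2.4224 0.3434 0.0000
12.1455 4.1893 0.6902 0.0000 0.0000
17.4682 7.0544 1.3871 0.0000 0.0000 0.0000
23.1314 11.4346 2.7876 0.0000 0.0000 0.0000 0.0000
28.2966 17.4682 5.6023 0.0000 0.0000 0.0000 0.0000 0.0000
33.0077 23.1314 11.2590 0.0000 0.0000 0.0000 0.0000 0.0000 0.0000

params: Δt=0.16587 u=1.09641 d=0.91206 q=0.49593 e^(-rΔt)=0.98715
t_8 payoffs: 33.0077 23.1314 11.2590 0.0000 0.0000 0.0000 0.0000 0.0000 0.0000
t_7: node(7,0) S=53.5734 payoff=28.2966 vs cont=27.7484 → 28.2966 [stop]  node(7,1) S=64.4018 payoff=17.4682 vs cont=17.0218 → 17.4682 [stop]  node(7,2) S=77.4189 payoff=4.4511 vs cont=5.6023 → 5.6023 [wait]  node(7,3) S=93.0670 payoff=0.0000 vs cont=0.0000 → 0.0000 [wait]  node(7,4) S=111.8781 payoff=0.0000 vs cont=0.0000 → 0.0000 [wait]  node(7,5) S=134.4912 payoff=0.0000 vs cont=0.0000 → 0.0000 [wait]  node(7,6) S=161.6751 payoff=0.0000 vs cont=0.0000 → 0.0000 [wait]  node(7,7) S=194.3534 payoff=0.0000 vs cont=0.0000 → 0.0000 [wait]  ⇒ S*(7)=64.4018
t_6: node(6,0) S=58.7386 payoff=23.1314 vs cont=22.6317 → 23.1314 [stop]  node(6,1) S=70.6110 payoff=11.2590 vs cont=11.4346 → 11.4346 [wait]  node(6,2) S=84.8831 payoff=0.0000 vs cont=2.7876 → 2.7876 [wait]  node(6,3) S=102.0400 payoff=0.0000 vs cont=0.0000 → 0.0000 [wait]  node(6,4) S=122.6647 payoff=0.0000 vs cont=0.0000 → 0.0000 [wait]  node(6,5) S=147.4581 payoff=0.0000 vs cont=0.0000 → 0.0000 [wait]  node(6,6) S=177.2628 payoff=0.0000 vs cont=0.0000 → 0.0000 [wait]  ⇒ S*(6)=58.7386
t_5: node(5,0) S=64.4018 payoff=17.4682 vs cont=17.1078 → 17.4682 [stop]  node(5,1) S=77.4189 payoff=4.4511 vs cont=7.0544 → 7.0544 [wait]  node(5,2) S=93.0670 payoff=0.0000 vs cont=1.3871 → 1.3871 [wait]  node(5,3) S=111.8781 payoff=0.0000 vs cont=0.0000 → 0.0000 [wait]  node(5,4) S=134.4912 payoff=0.0000 vs cont=0.0000 → 0.0000 [wait]  node(5,5) S=161.6751 payoff=0.0000 vs cont=0.0000 → 0.0000 [wait]  ⇒ S*(5)=64.4018
t_4: node(4,0) S=70.6110 payoff=11.2590 vs cont=12.1455 → 12.1455 [wait]  node(4,1) S=84.8831 payoff=0.0000 vs cont=4.1893 → 4.1893 [wait]  node(4,2) S=102.0400 payoff=0.0000 vs cont=0.6902 → 0.6902 [wait]  node(4,3) S=122.6647 payoff=0.0000 vs cont=0.0000 → 0.0000 [wait]  node(4,4) S=147.4581 payoff=0.0000 vs cont=0.0000 → 0.0000 [wait]  ⇒ S*(4)=-
t_3: node(3,0) S=77.4189 payoff=4.4511 vs cont=8.0943 → 8.0943 [wait]  node(3,1) S=93.0670 payoff=0.0000 vs cont=2.4224 → 2.4224 [wait]  node(3,2) S=111.8781 payoff=0.0000 vs cont=0.3434 → 0.3434 [wait]  node(3,3) S=134.4912 payoff=0.0000 vs cont=0.0000 → 0.0000 [wait]  ⇒ S*(3)=-
t_2: node(2,0) S=84.8831 payoff=0.0000 vs cont=5.2135 → 5.2135 [wait]  node(2,1) S=102.0400 payoff=0.0000 vs cont=1.3735 → 1.3735 [wait]  node(2,2) S=122.6647 payoff=0.0000 vs cont=0.1709 → 0.1709 [wait]  ⇒ S*(2)=-
t_1: node(1,0) S=93.0670 payoff=0.0000 vs cont=3.2666 → 3.2666 [wait]  node(1,1) S=111.8781 payoff=0.0000 vs cont=0.7671 → 0.7671 [wait]  ⇒ S*(1)=-
t_0: node(0,0) S=102.0400 payoff=0.0000 vs cont=2.0009 → 2.0009 [wait]  ⇒ S*(0)=-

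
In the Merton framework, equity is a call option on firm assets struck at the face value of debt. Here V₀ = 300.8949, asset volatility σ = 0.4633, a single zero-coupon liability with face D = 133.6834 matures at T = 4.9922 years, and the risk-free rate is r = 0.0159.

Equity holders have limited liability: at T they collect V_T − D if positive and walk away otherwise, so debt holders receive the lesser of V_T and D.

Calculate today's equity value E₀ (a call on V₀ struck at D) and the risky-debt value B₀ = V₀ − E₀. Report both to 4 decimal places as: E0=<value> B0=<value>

With assets at 300.8949 and a single debt payment of 133.6834 at 4.9922 years:
d₁ = [ln(V₀/D) + (r + σ²/2)T] / (σ√T)
   = [ln(300.8949/133.6834) + (0.0159 + 0.5·0.4633²)·4.9922] / (0.4633·√4.9922)
   = [0.811287 + 0.615156] / 1.035162 = 1.377990
d₂ = d₁ − σ√T = 1.377990 − 1.035162 = 0.342828
N(d₁) = 0.915897,  N(d₂) = 0.634136,  e^(−rT) = 0.923693
E₀ = V₀·N(d₁) − D·e^(−rT)·N(d₂)
   = 300.8949·0.915897 − 133.6834·0.923693·0.634136 = 197.284056
B₀ = V₀ − E₀ = 300.8949 − 197.284056 = 103.610844

E0=197.2841 B0=103.6108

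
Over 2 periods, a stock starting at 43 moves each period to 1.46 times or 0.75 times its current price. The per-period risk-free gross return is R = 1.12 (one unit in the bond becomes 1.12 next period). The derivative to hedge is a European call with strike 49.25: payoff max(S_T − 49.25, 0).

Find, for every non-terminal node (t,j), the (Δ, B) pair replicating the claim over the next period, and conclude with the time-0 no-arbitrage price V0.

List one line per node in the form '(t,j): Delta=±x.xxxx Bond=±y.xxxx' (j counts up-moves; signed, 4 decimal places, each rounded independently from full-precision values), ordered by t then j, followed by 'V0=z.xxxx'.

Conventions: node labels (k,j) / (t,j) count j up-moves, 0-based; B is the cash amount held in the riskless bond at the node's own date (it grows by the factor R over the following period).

The replicating-portfolio and risk-neutral prices coincide; use p* = (1.12−0.75)/(1.46−0.75) = 0.5211 for the latter.
Terminal payoffs: V(2,0)=0.0000, V(2,1)=0.0000, V(2,2)=42.4088
Node (1,0) S=32.2500: V=(p*·0.0000+(1−p*)·0.0000)/1.12=0.0000; Δ=(0.0000−0.0000)/(47.0850−24.1875)=0.0000; B=V−Δ·S=0.0000
Node (1,1) S=62.7800: V=(p*·42.4088+(1−p*)·0.0000)/1.12=19.7325; Δ=(42.4088−0.0000)/(91.6588−47.0850)=0.9514; B=V−Δ·S=-39.9982
Node (0,0) S=43.0000: V=(p*·19.7325+(1−p*)·0.0000)/1.12=9.1814; Δ=(19.7325−0.0000)/(62.7800−32.2500)=0.6463; B=V−Δ·S=-18.6109
Verification: the root portfolio costs Δ(0,0)·S0 + B(0,0) = 9.1814, matching V0.

(0,0): Delta=0.6463 Bond=-18.6109
(1,0): Delta=0.0000 Bond=0.0000
(1,1): Delta=0.9514 Bond=-39.9982
V0=9.1814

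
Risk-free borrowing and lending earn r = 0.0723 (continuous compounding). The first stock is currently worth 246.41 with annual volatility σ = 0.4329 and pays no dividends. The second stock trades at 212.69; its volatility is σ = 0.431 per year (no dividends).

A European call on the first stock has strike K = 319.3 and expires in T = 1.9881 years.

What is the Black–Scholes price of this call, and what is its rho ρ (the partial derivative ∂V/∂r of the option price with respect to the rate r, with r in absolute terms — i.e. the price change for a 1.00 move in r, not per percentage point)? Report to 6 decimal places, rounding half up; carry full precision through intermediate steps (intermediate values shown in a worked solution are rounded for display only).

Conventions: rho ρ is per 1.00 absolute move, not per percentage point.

σ√T = 0.4329·√1.9881 = 0.610389
d₁ = (ln(S/K) + (r+σ²/2)T) / (σ√T) = (ln(246.41/319.3) + (0.0723+0.4329²/2)·1.9881) / 0.610389 = (-0.259134 + 0.330027) / 0.610389 = 0.116143
d₂ = d₁ − σ√T = 0.116143 − 0.610389 = -0.494246
e^{−rT} = 0.866113
N(d₁) = 0.546231,  N(d₂) = 0.310566
Call price V = S·N(d₁) − K·e^{−rT}·N(d₂) = 134.596680 − 85.887124 = 48.709555
ρ = K·T·e^{−rT}·N(d₂) = 170.752192

price = 48.709555
ρ = 170.752192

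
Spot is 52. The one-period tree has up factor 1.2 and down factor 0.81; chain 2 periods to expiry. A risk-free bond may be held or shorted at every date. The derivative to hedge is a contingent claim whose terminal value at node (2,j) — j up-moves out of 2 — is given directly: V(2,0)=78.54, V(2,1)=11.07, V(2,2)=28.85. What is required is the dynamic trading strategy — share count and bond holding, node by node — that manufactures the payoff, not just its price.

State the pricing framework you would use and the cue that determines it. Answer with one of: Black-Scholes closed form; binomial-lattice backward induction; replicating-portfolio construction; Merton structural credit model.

framework: replicating-portfolio construction

Key observation: what is demanded is not a single number but the (Δ, B) position at each node of the 1.2/0.81 tree starting at 52; constructing those positions is the replicating-portfolio method.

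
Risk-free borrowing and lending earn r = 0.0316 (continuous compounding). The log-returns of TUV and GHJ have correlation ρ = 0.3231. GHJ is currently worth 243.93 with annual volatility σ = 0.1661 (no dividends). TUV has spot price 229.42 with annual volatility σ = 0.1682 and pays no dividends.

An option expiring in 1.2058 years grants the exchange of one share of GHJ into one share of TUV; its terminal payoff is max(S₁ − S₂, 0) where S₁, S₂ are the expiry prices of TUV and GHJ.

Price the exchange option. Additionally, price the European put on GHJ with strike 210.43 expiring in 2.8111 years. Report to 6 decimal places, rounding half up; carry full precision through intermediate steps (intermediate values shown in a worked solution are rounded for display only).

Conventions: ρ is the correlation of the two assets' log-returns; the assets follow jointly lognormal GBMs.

exchange price = 13.692539
price(GHJ put K=210.43) = 6.605301

σ_eff = √(σ₁² + σ₂² − 2ρσ₁σ₂) = √(0.1682² + 0.1661² − 2·0.3231·0.1682·0.1661) = 0.194491
d₁ = (ln(S₁/S₂) + (q₂ − q₁ + σ_eff²/2)T) / (σ_eff√T) = (ln(229.42/243.93) + (0.0 − 0.0 + 0.018913)·1.2058) / 0.213569 = -0.180368
d₂ = d₁ − σ_eff√T = -0.180368 − 0.213569 = -0.393937
N(d₁) = 0.428432,  N(d₂) = 0.346814
V = S₁·e^{−q₁T}·N(d₁) − S₂·e^{−q₂T}·N(d₂) = 98.290799 − 84.598260 = 13.692539
[vanilla: GHJ put K=210.43]
σ√T = 0.1661·√2.8111 = 0.278489
d₁ = (ln(S/K) + (r+σ²/2)T) / (σ√T) = (ln(243.93/210.43) + (0.0316+0.1661²/2)·2.8111) / 0.278489 = (0.147728 + 0.127609) / 0.278489 = 0.988682
d₂ = d₁ − σ√T = 0.988682 − 0.278489 = 0.710194
e^{−rT} = 0.915000
N(−d₁) = 0.161409,  N(−d₂) = 0.238792
price = K·e^{−rT}·N(−d₂) − S·N(−d₁) = 45.977864 − 39.372563 = 6.605301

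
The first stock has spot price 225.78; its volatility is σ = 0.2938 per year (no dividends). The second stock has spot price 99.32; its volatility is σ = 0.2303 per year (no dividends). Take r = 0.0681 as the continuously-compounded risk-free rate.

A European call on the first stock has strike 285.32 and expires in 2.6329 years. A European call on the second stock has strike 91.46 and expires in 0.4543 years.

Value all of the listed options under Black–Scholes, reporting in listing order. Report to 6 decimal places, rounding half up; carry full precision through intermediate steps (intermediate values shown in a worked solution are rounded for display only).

[the first stock call K=285.32]
σ√T = 0.2938·√2.6329 = 0.476726
d₁ = (ln(S/K) + (r+σ²/2)T) / (σ√T) = (ln(225.78/285.32) + (0.0681+0.2938²/2)·2.6329) / 0.476726 = (-0.234050 + 0.292934) / 0.476726 = 0.123518
d₂ = d₁ − σ√T = 0.123518 − 0.476726 = -0.353208
e^{−rT} = 0.835855
N(d₁) = 0.549151,  N(d₂) = 0.361966
price = S·N(d₁) − K·e^{−rT}·N(d₂) = 123.987408 − 86.323867 = 37.663541
[the second stock call K=91.46]
σ√T = 0.2303·√0.4543 = 0.155226
d₁ = (ln(S/K) + (r+σ²/2)T) / (σ√T) = (ln(99.32/91.46) + (0.0681+0.2303²/2)·0.4543) / 0.155226 = (0.082445 + 0.042985) / 0.155226 = 0.808050
d₂ = d₁ − σ√T = 0.808050 − 0.155226 = 0.652824
e^{−rT} = 0.969536
N(d₁) = 0.790469,  N(d₂) = 0.743065
price = S·N(d₁) − K·e^{−rT}·N(d₂) = 78.509403 − 65.890373 = 12.619030

price(the first stock call K=285.32) = 37.663541
price(the second stock call K=91.46) = 12.619030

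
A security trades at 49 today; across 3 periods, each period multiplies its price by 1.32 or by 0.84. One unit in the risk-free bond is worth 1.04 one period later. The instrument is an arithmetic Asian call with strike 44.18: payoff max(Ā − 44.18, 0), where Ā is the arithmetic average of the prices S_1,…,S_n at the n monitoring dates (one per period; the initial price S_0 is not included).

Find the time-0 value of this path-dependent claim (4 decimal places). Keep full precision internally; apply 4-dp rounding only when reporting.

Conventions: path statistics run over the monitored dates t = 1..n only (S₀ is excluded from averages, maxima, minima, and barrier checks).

With p* = (R−d)/(u−d) = 0.4167, sum probability × payoff across the paths and divide by R^3.
Enumerate all 2^3 = 8 price paths (U = up ×1.32, D = down ×0.84); each path with k up-moves has probability p*^k·(1−p*)^(3−k).
DDD: Ā=34.9256, payoff=0.0000, prob=0.198495
UDD: Ā=54.8831, payoff=10.7031, prob=0.141782
DUD: Ā=47.0431, payoff=2.8631, prob=0.141782
UUD: Ā=73.9249, payoff=29.7449, prob=0.101273
DDU: Ā=40.4575, payoff=0.0000, prob=0.141782
UDU: Ā=63.5761, payoff=19.3961, prob=0.101273
DUU: Ā=55.7361, payoff=11.5561, prob=0.101273
UUU: Ā=87.5853, payoff=43.4053, prob=0.072338
Price = Σ prob·payoff / R^3 = 11.210308 / 1.124864 = 9.9659

price = 9.9659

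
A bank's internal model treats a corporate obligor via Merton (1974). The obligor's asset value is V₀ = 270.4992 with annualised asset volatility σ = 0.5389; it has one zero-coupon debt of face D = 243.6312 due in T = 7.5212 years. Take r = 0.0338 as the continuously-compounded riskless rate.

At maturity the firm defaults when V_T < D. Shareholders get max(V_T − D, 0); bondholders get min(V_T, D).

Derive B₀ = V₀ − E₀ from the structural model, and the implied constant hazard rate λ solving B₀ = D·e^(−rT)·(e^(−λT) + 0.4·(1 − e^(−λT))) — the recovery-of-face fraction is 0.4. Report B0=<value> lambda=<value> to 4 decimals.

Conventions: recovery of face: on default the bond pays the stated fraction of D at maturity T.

B0=102.6720 lambda=0.1903

Apply the equity-as-call identities (strike 243.6312, horizon 7.5212 years):
d₁ = [ln(V₀/D) + (r + σ²/2)T] / (σ√T)
   = [ln(270.4992/243.6312) + (0.0338 + 0.5·0.5389²)·7.5212] / (0.5389·√7.5212)
   = [0.104614 + 1.346344] / 1.477923 = 0.981755
d₂ = d₁ − σ√T = 0.981755 − 1.477923 = -0.496168
N(d₁) = 0.836890,  N(d₂) = 0.309888,  e^(−rT) = 0.775524
E₀ = V₀·N(d₁) − D·e^(−rT)·N(d₂)
   = 270.4992·0.836890 − 243.6312·0.775524·0.309888 = 167.827200
B₀ = V₀ − E₀ = 270.4992 − 167.827200 = 102.672000
e^(−λT) = (B₀·e^(rT)/D − 0.4)/(1 − 0.4) = (102.6720·1.289451/243.6312 − 0.4)/0.6 = 0.23900904
λ = −ln(0.23900904)/7.5212 = 0.190296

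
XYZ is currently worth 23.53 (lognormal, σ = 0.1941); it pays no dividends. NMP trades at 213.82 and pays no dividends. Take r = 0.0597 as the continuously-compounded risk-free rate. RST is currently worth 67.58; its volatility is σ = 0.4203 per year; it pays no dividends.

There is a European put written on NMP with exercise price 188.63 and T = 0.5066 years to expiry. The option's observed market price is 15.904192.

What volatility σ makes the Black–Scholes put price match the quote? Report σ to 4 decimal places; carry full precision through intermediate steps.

At σ = 0.5136 the Black–Scholes value reproduces the quote:
σ√T = 0.5136·√0.5066 = 0.365559
d₁ = (ln(S/K) + (r+σ²/2)T) / (σ√T) = (ln(213.82/188.63) + (0.0597+0.5136²/2)·0.5066) / 0.365559 = (0.125347 + 0.097061) / 0.365559 = 0.608405
d₂ = d₁ − σ√T = 0.608405 − 0.365559 = 0.242846
e^{−rT} = 0.970209
N(−d₁) = 0.271460,  N(−d₂) = 0.404063
V = K·e^{−rT}·N(−d₂) − S·N(−d₁) = 73.947675 − 58.043483 = 15.904192 (equal to the quote); since ∂V/∂σ > 0 for all σ, the implied volatility is unique

sigma = 0.5136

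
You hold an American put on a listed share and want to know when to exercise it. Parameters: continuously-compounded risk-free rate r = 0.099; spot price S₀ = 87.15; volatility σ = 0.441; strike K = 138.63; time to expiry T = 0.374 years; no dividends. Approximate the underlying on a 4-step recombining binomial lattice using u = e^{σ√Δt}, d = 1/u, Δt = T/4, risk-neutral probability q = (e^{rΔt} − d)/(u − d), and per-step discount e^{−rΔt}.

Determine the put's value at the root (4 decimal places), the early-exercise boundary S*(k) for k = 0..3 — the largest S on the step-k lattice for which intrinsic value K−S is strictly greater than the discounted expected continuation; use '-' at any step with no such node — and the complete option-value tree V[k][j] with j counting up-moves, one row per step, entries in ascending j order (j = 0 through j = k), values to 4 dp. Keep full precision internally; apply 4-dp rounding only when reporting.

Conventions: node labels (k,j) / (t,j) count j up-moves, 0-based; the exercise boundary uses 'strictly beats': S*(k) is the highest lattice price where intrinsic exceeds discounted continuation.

price = 51.4800
boundary = 87.1500 99.7312 87.1500 99.7312
tree:
51.4800
62.4741 38.8988
72.0812 51.4800 25.2556
80.4765 62.4741 38.8988 12.1204
87.8126 72.0812 51.4800 24.5013 0.0000

Δt=0.09350, u=1.14436, d=0.87385, q=0.50072, disc=e^(-rΔt)=0.99079
k=4 terminal: V=max(K-S,0) → 87.8126 72.0812 51.4800 24.5013 0.0000
k=3: j=0 S=58.1535 intr=80.4765 cont=79.1991 V=80.4765[EX]; j=1 S=76.1559 intr=62.4741 cont=61.1968 V=62.4741[EX]; j=2 S=99.7312 intr=38.8988 cont=37.6215 V=38.8988[EX]; j=3 S=130.6046 intr=8.0254 cont=12.1204 V=12.1204[hold]  S*(3)=99.7312
k=2: j=0 S=66.5488 intr=72.0812 cont=70.8039 V=72.0812[EX]; j=1 S=87.1500 intr=51.4800 cont=50.2027 V=51.4800[EX]; j=2 S=114.1287 intr=24.5013 cont=25.2556 V=25.2556[hold]  S*(2)=87.1500
k=1: j=0 S=76.1559 intr=62.4741 cont=61.1968 V=62.4741[EX]; j=1 S=99.7312 intr=38.8988 cont=37.9957 V=38.8988[EX]  S*(1)=99.7312
k=0: j=0 S=87.1500 intr=51.4800 cont=50.2027 V=51.4800[EX]  S*(0)=87.1500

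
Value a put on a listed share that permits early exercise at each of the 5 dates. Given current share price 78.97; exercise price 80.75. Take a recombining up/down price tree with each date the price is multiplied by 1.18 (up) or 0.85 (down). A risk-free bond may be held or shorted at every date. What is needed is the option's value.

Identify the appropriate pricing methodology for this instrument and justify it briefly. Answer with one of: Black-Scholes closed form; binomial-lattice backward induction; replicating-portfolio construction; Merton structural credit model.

framework: binomial-lattice backward induction

Key observation: early exercise of the strike-80.75 put must be checked at each of the 5 dates (spot 78.97), which forces a node-by-node comparison of intrinsic and continuation value backward from expiry.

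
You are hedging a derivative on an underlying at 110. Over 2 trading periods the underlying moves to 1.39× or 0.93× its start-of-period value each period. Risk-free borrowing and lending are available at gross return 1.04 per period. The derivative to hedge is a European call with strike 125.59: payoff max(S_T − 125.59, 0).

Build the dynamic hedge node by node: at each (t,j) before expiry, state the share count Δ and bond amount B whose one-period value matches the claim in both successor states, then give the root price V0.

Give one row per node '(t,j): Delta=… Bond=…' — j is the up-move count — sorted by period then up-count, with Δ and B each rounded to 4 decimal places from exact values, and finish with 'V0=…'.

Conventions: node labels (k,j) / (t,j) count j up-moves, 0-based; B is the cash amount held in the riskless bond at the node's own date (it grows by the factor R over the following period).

(0,0): Delta=0.5597 Bond=-51.3855
(1,0): Delta=0.3529 Bond=-32.2837
(1,1): Delta=1.0000 Bond=-120.7596
V0=10.1838

Arbitrage-free pricing uses the up-move probability p* = (R−d)/(u−d) = 0.2391, discounting each step at R = 1.04.
At maturity the claim pays: V(2,0)=0.0000, V(2,1)=16.6070, V(2,2)=86.9410
  t=1,j=0: stock 102.3000 → up 142.1970 (V=16.6070), down 95.1390 (V=0.0000). Price 3.8185; hedge Δ=0.3529, bond B=-32.2837.
  t=1,j=1: stock 152.9000 → up 212.5310 (V=86.9410), down 142.1970 (V=16.6070). Price 32.1404; hedge Δ=1.0000, bond B=-120.7596.
  t=0,j=0: stock 110.0000 → up 152.9000 (V=32.1404), down 102.3000 (V=3.8185). Price 10.1838; hedge Δ=0.5597, bond B=-51.3855.
As a check, the time-0 holding Δ(0,0)·S0 + B(0,0) comes to 10.1838 — exactly V0.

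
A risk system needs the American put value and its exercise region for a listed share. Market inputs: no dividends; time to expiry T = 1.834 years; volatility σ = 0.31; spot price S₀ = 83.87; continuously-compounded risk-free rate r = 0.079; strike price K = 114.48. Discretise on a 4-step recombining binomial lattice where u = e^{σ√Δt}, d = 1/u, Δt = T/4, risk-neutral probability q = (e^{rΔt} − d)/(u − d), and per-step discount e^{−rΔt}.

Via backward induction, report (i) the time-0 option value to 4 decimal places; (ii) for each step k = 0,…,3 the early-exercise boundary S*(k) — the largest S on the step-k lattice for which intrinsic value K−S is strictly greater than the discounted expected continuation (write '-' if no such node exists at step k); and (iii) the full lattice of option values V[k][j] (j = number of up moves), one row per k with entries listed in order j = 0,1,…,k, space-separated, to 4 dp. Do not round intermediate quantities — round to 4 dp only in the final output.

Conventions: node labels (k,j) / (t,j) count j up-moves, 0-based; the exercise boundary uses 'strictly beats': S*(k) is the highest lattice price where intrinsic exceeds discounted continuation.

Δt=0.45850, u=1.23357, d=0.81066, q=0.53493, disc=e^(-rΔt)=0.96443
k=4 terminal: V=max(K-S,0) → 78.2593 59.3635 30.6100 0.0000 0.0000
k=3: j=0 S=44.6807 intr=69.7993 cont=65.7269 V=69.7993[EX]; j=1 S=67.9899 intr=46.4901 cont=42.4177 V=46.4901[EX]; j=2 S=103.4592 intr=11.0208 cont=13.7293 V=13.7293[hold]; j=3 S=157.4323 intr=0.0000 cont=0.0000 V=0.0000[hold]  S*(3)=67.9899
k=2: j=0 S=55.1165 intr=59.3635 cont=55.2910 V=59.3635[EX]; j=1 S=83.8700 intr=30.6100 cont=27.9349 V=30.6100[EX]; j=2 S=127.6237 intr=0.0000 cont=6.1579 V=6.1579[hold]  S*(2)=83.8700
k=1: j=0 S=67.9899 intr=46.4901 cont=42.4177 V=46.4901[EX]; j=1 S=103.4592 intr=11.0208 cont=16.9062 V=16.9062[hold]  S*(1)=67.9899
k=0: j=0 S=83.8700 intr=30.6100 cont=29.5738 V=30.6100[EX]  S*(0)=83.8700

price = 30.6100
boundary = 83.8700 67.9899 83.8700 67.9899
tree:
30.6100
46.4901 16.9062
59.3635 30.6100 6.1579
69.7993 46.4901 13.7293 0.0000
78.2593 59.3635 30.6100 0.0000 0.0000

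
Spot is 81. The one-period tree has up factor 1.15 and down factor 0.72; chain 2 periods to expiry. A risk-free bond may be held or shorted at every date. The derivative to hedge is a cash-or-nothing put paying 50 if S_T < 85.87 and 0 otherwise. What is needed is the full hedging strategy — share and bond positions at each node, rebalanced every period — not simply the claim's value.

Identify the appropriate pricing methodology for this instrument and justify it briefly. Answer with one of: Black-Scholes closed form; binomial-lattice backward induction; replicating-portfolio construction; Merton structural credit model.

framework: replicating-portfolio construction

Key observation: what is demanded is not a single number but the (Δ, B) position at each node of the 1.15/0.72 tree starting at 81; constructing those positions is the replicating-portfolio method.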